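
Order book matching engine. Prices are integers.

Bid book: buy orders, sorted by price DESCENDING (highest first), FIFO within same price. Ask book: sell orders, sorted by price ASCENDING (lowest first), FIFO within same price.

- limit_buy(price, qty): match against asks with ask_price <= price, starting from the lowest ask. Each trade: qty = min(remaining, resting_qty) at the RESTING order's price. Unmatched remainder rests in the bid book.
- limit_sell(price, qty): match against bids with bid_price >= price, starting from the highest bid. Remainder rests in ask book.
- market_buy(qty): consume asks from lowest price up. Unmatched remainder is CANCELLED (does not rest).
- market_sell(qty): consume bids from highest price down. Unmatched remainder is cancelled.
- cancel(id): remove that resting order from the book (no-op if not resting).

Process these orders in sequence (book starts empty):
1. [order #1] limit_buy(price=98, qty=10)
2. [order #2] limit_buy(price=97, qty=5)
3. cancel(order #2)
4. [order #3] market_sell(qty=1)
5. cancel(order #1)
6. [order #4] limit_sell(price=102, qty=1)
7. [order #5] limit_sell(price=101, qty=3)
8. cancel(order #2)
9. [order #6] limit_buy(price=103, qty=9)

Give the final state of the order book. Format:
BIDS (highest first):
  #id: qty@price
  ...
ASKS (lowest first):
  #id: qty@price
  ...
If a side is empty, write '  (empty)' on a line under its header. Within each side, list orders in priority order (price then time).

Answer: BIDS (highest first):
  #6: 5@103
ASKS (lowest first):
  (empty)

Derivation:
After op 1 [order #1] limit_buy(price=98, qty=10): fills=none; bids=[#1:10@98] asks=[-]
After op 2 [order #2] limit_buy(price=97, qty=5): fills=none; bids=[#1:10@98 #2:5@97] asks=[-]
After op 3 cancel(order #2): fills=none; bids=[#1:10@98] asks=[-]
After op 4 [order #3] market_sell(qty=1): fills=#1x#3:1@98; bids=[#1:9@98] asks=[-]
After op 5 cancel(order #1): fills=none; bids=[-] asks=[-]
After op 6 [order #4] limit_sell(price=102, qty=1): fills=none; bids=[-] asks=[#4:1@102]
After op 7 [order #5] limit_sell(price=101, qty=3): fills=none; bids=[-] asks=[#5:3@101 #4:1@102]
After op 8 cancel(order #2): fills=none; bids=[-] asks=[#5:3@101 #4:1@102]
After op 9 [order #6] limit_buy(price=103, qty=9): fills=#6x#5:3@101 #6x#4:1@102; bids=[#6:5@103] asks=[-]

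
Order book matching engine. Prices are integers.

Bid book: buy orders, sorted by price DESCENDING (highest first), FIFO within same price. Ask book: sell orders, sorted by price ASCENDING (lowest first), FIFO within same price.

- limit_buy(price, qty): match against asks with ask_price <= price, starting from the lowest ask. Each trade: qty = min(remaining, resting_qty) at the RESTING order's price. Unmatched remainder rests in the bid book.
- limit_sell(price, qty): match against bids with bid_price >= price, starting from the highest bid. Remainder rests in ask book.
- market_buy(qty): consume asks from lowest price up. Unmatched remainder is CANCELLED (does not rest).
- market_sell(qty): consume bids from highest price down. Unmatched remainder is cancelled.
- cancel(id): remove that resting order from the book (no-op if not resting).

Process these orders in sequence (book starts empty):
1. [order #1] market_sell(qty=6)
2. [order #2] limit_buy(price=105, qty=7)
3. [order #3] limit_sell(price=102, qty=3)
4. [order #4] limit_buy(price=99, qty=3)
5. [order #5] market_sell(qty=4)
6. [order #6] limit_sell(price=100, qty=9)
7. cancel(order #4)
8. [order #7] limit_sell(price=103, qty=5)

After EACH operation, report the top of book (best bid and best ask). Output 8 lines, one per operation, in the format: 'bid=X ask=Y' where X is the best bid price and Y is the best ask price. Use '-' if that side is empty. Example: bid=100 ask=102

Answer: bid=- ask=-
bid=105 ask=-
bid=105 ask=-
bid=105 ask=-
bid=99 ask=-
bid=99 ask=100
bid=- ask=100
bid=- ask=100

Derivation:
After op 1 [order #1] market_sell(qty=6): fills=none; bids=[-] asks=[-]
After op 2 [order #2] limit_buy(price=105, qty=7): fills=none; bids=[#2:7@105] asks=[-]
After op 3 [order #3] limit_sell(price=102, qty=3): fills=#2x#3:3@105; bids=[#2:4@105] asks=[-]
After op 4 [order #4] limit_buy(price=99, qty=3): fills=none; bids=[#2:4@105 #4:3@99] asks=[-]
After op 5 [order #5] market_sell(qty=4): fills=#2x#5:4@105; bids=[#4:3@99] asks=[-]
After op 6 [order #6] limit_sell(price=100, qty=9): fills=none; bids=[#4:3@99] asks=[#6:9@100]
After op 7 cancel(order #4): fills=none; bids=[-] asks=[#6:9@100]
After op 8 [order #7] limit_sell(price=103, qty=5): fills=none; bids=[-] asks=[#6:9@100 #7:5@103]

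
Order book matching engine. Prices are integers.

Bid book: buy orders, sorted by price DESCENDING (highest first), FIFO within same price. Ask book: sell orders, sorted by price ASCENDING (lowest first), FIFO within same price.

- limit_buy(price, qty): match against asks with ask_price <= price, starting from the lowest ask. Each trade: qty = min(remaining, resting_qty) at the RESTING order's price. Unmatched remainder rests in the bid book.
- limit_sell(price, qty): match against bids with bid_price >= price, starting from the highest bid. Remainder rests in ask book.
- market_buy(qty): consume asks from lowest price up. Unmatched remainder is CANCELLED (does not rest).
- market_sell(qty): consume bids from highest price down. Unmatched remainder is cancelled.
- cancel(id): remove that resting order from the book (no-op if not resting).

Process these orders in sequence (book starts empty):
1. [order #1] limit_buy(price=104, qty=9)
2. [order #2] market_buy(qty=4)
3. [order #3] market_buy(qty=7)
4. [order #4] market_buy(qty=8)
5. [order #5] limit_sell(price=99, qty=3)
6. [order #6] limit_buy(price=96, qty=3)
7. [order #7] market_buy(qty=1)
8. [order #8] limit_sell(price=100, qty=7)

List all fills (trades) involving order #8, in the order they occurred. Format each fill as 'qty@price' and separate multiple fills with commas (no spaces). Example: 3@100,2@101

After op 1 [order #1] limit_buy(price=104, qty=9): fills=none; bids=[#1:9@104] asks=[-]
After op 2 [order #2] market_buy(qty=4): fills=none; bids=[#1:9@104] asks=[-]
After op 3 [order #3] market_buy(qty=7): fills=none; bids=[#1:9@104] asks=[-]
After op 4 [order #4] market_buy(qty=8): fills=none; bids=[#1:9@104] asks=[-]
After op 5 [order #5] limit_sell(price=99, qty=3): fills=#1x#5:3@104; bids=[#1:6@104] asks=[-]
After op 6 [order #6] limit_buy(price=96, qty=3): fills=none; bids=[#1:6@104 #6:3@96] asks=[-]
After op 7 [order #7] market_buy(qty=1): fills=none; bids=[#1:6@104 #6:3@96] asks=[-]
After op 8 [order #8] limit_sell(price=100, qty=7): fills=#1x#8:6@104; bids=[#6:3@96] asks=[#8:1@100]

Answer: 6@104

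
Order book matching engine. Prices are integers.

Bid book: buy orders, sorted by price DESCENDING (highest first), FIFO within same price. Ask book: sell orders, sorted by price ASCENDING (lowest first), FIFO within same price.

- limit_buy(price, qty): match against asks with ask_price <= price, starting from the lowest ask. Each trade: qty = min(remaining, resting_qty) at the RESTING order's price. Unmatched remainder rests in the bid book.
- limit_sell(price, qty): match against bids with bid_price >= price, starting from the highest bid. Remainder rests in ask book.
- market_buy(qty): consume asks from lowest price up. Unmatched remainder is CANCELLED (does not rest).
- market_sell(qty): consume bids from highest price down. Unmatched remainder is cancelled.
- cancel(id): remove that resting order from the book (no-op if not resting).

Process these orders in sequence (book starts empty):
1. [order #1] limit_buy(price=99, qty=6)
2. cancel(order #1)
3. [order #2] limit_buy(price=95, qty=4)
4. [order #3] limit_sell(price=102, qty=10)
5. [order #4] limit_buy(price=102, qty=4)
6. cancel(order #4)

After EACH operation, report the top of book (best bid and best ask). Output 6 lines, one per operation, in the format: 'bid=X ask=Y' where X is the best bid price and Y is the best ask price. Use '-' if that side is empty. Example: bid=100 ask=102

After op 1 [order #1] limit_buy(price=99, qty=6): fills=none; bids=[#1:6@99] asks=[-]
After op 2 cancel(order #1): fills=none; bids=[-] asks=[-]
After op 3 [order #2] limit_buy(price=95, qty=4): fills=none; bids=[#2:4@95] asks=[-]
After op 4 [order #3] limit_sell(price=102, qty=10): fills=none; bids=[#2:4@95] asks=[#3:10@102]
After op 5 [order #4] limit_buy(price=102, qty=4): fills=#4x#3:4@102; bids=[#2:4@95] asks=[#3:6@102]
After op 6 cancel(order #4): fills=none; bids=[#2:4@95] asks=[#3:6@102]

Answer: bid=99 ask=-
bid=- ask=-
bid=95 ask=-
bid=95 ask=102
bid=95 ask=102
bid=95 ask=102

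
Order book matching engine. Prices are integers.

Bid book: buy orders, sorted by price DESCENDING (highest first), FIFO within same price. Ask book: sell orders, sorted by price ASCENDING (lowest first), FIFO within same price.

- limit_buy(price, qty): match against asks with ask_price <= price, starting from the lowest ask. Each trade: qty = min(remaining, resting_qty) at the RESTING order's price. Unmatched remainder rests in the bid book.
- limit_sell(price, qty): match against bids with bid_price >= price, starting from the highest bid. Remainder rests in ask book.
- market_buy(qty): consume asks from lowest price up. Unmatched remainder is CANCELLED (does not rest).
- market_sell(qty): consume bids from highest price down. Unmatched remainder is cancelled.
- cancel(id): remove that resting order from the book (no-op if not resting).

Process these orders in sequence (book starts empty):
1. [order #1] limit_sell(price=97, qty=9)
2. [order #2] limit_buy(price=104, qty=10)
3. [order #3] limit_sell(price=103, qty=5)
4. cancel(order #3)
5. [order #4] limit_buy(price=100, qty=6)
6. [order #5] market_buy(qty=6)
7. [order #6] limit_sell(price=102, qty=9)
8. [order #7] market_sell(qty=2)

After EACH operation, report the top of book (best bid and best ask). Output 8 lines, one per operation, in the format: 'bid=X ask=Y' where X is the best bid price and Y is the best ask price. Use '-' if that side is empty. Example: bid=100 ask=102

After op 1 [order #1] limit_sell(price=97, qty=9): fills=none; bids=[-] asks=[#1:9@97]
After op 2 [order #2] limit_buy(price=104, qty=10): fills=#2x#1:9@97; bids=[#2:1@104] asks=[-]
After op 3 [order #3] limit_sell(price=103, qty=5): fills=#2x#3:1@104; bids=[-] asks=[#3:4@103]
After op 4 cancel(order #3): fills=none; bids=[-] asks=[-]
After op 5 [order #4] limit_buy(price=100, qty=6): fills=none; bids=[#4:6@100] asks=[-]
After op 6 [order #5] market_buy(qty=6): fills=none; bids=[#4:6@100] asks=[-]
After op 7 [order #6] limit_sell(price=102, qty=9): fills=none; bids=[#4:6@100] asks=[#6:9@102]
After op 8 [order #7] market_sell(qty=2): fills=#4x#7:2@100; bids=[#4:4@100] asks=[#6:9@102]

Answer: bid=- ask=97
bid=104 ask=-
bid=- ask=103
bid=- ask=-
bid=100 ask=-
bid=100 ask=-
bid=100 ask=102
bid=100 ask=102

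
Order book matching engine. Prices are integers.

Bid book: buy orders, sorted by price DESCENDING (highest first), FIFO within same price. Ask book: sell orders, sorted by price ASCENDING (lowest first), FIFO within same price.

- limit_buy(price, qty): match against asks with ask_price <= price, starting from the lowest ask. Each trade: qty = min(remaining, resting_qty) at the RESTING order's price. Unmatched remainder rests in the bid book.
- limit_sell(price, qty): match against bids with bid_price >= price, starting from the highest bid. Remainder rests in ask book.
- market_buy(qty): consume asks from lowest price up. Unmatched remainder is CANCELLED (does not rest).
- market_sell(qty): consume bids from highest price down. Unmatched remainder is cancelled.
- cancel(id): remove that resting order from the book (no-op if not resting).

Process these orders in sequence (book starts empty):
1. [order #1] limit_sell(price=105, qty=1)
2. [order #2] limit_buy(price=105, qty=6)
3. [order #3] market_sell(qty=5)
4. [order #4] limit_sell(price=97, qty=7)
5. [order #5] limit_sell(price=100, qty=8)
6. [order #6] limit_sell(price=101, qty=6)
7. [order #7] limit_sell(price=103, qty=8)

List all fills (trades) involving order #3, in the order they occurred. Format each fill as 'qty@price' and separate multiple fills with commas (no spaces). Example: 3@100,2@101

After op 1 [order #1] limit_sell(price=105, qty=1): fills=none; bids=[-] asks=[#1:1@105]
After op 2 [order #2] limit_buy(price=105, qty=6): fills=#2x#1:1@105; bids=[#2:5@105] asks=[-]
After op 3 [order #3] market_sell(qty=5): fills=#2x#3:5@105; bids=[-] asks=[-]
After op 4 [order #4] limit_sell(price=97, qty=7): fills=none; bids=[-] asks=[#4:7@97]
After op 5 [order #5] limit_sell(price=100, qty=8): fills=none; bids=[-] asks=[#4:7@97 #5:8@100]
After op 6 [order #6] limit_sell(price=101, qty=6): fills=none; bids=[-] asks=[#4:7@97 #5:8@100 #6:6@101]
After op 7 [order #7] limit_sell(price=103, qty=8): fills=none; bids=[-] asks=[#4:7@97 #5:8@100 #6:6@101 #7:8@103]

Answer: 5@105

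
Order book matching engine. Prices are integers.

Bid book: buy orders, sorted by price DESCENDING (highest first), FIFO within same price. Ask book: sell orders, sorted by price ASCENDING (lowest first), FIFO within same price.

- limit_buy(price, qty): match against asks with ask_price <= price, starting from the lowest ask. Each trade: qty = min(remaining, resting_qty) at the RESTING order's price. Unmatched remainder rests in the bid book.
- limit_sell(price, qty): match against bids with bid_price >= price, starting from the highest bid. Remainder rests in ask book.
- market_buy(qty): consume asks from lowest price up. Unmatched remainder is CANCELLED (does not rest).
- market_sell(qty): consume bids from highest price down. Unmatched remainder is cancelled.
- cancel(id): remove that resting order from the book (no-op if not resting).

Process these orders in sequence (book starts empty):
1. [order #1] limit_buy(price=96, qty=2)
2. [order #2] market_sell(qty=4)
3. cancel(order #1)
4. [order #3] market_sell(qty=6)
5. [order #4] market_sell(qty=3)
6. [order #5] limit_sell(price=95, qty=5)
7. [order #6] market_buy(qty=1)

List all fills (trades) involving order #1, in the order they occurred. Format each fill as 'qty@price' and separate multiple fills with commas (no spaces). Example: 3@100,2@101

Answer: 2@96

Derivation:
After op 1 [order #1] limit_buy(price=96, qty=2): fills=none; bids=[#1:2@96] asks=[-]
After op 2 [order #2] market_sell(qty=4): fills=#1x#2:2@96; bids=[-] asks=[-]
After op 3 cancel(order #1): fills=none; bids=[-] asks=[-]
After op 4 [order #3] market_sell(qty=6): fills=none; bids=[-] asks=[-]
After op 5 [order #4] market_sell(qty=3): fills=none; bids=[-] asks=[-]
After op 6 [order #5] limit_sell(price=95, qty=5): fills=none; bids=[-] asks=[#5:5@95]
After op 7 [order #6] market_buy(qty=1): fills=#6x#5:1@95; bids=[-] asks=[#5:4@95]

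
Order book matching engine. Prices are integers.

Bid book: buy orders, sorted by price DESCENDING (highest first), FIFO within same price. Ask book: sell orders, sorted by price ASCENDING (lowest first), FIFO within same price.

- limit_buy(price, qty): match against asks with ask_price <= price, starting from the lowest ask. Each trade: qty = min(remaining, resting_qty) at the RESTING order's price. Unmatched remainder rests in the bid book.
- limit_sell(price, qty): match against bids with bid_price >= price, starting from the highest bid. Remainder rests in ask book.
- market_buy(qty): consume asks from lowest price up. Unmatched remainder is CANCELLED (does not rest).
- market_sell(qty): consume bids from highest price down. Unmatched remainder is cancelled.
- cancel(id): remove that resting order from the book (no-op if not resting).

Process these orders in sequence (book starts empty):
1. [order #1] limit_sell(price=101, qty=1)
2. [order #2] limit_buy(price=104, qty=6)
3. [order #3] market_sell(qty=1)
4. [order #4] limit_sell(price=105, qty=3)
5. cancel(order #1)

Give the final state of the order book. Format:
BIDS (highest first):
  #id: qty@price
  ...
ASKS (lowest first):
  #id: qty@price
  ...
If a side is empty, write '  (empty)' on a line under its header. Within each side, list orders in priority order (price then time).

After op 1 [order #1] limit_sell(price=101, qty=1): fills=none; bids=[-] asks=[#1:1@101]
After op 2 [order #2] limit_buy(price=104, qty=6): fills=#2x#1:1@101; bids=[#2:5@104] asks=[-]
After op 3 [order #3] market_sell(qty=1): fills=#2x#3:1@104; bids=[#2:4@104] asks=[-]
After op 4 [order #4] limit_sell(price=105, qty=3): fills=none; bids=[#2:4@104] asks=[#4:3@105]
After op 5 cancel(order #1): fills=none; bids=[#2:4@104] asks=[#4:3@105]

Answer: BIDS (highest first):
  #2: 4@104
ASKS (lowest first):
  #4: 3@105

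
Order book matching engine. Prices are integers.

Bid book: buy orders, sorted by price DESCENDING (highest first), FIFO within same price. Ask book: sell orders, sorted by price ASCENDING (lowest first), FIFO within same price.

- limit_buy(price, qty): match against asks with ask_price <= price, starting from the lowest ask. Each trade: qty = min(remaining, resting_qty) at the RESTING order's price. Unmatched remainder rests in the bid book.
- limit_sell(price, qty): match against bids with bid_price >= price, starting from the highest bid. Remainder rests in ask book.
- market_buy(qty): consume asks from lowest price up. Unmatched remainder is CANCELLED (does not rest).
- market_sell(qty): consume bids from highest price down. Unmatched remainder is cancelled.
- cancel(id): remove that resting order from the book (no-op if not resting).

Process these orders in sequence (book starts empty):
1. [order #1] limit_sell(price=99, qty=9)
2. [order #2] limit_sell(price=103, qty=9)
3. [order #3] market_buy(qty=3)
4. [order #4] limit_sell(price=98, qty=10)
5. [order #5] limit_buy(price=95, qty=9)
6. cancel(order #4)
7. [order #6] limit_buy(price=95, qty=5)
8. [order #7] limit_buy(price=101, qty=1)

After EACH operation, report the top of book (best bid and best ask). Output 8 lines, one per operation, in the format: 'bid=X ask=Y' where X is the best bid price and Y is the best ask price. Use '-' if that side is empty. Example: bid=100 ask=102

Answer: bid=- ask=99
bid=- ask=99
bid=- ask=99
bid=- ask=98
bid=95 ask=98
bid=95 ask=99
bid=95 ask=99
bid=95 ask=99

Derivation:
After op 1 [order #1] limit_sell(price=99, qty=9): fills=none; bids=[-] asks=[#1:9@99]
After op 2 [order #2] limit_sell(price=103, qty=9): fills=none; bids=[-] asks=[#1:9@99 #2:9@103]
After op 3 [order #3] market_buy(qty=3): fills=#3x#1:3@99; bids=[-] asks=[#1:6@99 #2:9@103]
After op 4 [order #4] limit_sell(price=98, qty=10): fills=none; bids=[-] asks=[#4:10@98 #1:6@99 #2:9@103]
After op 5 [order #5] limit_buy(price=95, qty=9): fills=none; bids=[#5:9@95] asks=[#4:10@98 #1:6@99 #2:9@103]
After op 6 cancel(order #4): fills=none; bids=[#5:9@95] asks=[#1:6@99 #2:9@103]
After op 7 [order #6] limit_buy(price=95, qty=5): fills=none; bids=[#5:9@95 #6:5@95] asks=[#1:6@99 #2:9@103]
After op 8 [order #7] limit_buy(price=101, qty=1): fills=#7x#1:1@99; bids=[#5:9@95 #6:5@95] asks=[#1:5@99 #2:9@103]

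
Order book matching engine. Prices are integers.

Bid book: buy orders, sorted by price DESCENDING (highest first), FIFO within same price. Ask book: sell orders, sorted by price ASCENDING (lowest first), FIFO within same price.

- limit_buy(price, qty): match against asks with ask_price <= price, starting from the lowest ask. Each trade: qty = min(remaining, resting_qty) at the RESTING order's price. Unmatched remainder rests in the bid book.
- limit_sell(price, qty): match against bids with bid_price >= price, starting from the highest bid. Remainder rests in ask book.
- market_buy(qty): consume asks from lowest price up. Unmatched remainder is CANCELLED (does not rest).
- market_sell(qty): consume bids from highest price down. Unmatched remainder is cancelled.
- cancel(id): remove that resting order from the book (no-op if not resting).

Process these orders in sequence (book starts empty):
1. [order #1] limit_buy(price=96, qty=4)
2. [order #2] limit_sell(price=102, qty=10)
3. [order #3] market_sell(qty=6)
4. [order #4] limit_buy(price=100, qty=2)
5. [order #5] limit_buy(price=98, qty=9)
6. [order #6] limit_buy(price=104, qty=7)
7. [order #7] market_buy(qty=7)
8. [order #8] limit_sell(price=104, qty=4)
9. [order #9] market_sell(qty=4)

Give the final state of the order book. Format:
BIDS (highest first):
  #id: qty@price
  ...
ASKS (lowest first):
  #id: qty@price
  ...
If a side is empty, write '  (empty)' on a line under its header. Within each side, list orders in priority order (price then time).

After op 1 [order #1] limit_buy(price=96, qty=4): fills=none; bids=[#1:4@96] asks=[-]
After op 2 [order #2] limit_sell(price=102, qty=10): fills=none; bids=[#1:4@96] asks=[#2:10@102]
After op 3 [order #3] market_sell(qty=6): fills=#1x#3:4@96; bids=[-] asks=[#2:10@102]
After op 4 [order #4] limit_buy(price=100, qty=2): fills=none; bids=[#4:2@100] asks=[#2:10@102]
After op 5 [order #5] limit_buy(price=98, qty=9): fills=none; bids=[#4:2@100 #5:9@98] asks=[#2:10@102]
After op 6 [order #6] limit_buy(price=104, qty=7): fills=#6x#2:7@102; bids=[#4:2@100 #5:9@98] asks=[#2:3@102]
After op 7 [order #7] market_buy(qty=7): fills=#7x#2:3@102; bids=[#4:2@100 #5:9@98] asks=[-]
After op 8 [order #8] limit_sell(price=104, qty=4): fills=none; bids=[#4:2@100 #5:9@98] asks=[#8:4@104]
After op 9 [order #9] market_sell(qty=4): fills=#4x#9:2@100 #5x#9:2@98; bids=[#5:7@98] asks=[#8:4@104]

Answer: BIDS (highest first):
  #5: 7@98
ASKS (lowest first):
  #8: 4@104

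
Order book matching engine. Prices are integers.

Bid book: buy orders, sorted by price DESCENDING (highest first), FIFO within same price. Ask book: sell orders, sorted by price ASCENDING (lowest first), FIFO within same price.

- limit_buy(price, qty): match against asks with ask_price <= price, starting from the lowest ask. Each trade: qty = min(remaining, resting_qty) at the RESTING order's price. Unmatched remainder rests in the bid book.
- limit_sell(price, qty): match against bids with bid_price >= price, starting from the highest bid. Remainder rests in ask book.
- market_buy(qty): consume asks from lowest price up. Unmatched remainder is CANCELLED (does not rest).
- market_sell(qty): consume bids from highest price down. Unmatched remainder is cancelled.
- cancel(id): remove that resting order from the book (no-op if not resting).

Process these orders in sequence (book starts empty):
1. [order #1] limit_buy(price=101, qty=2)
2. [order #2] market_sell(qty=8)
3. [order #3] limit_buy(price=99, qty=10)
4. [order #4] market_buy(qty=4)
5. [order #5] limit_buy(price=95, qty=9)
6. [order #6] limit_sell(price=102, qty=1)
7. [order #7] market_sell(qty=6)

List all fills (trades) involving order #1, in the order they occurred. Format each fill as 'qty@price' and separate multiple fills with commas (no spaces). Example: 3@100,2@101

After op 1 [order #1] limit_buy(price=101, qty=2): fills=none; bids=[#1:2@101] asks=[-]
After op 2 [order #2] market_sell(qty=8): fills=#1x#2:2@101; bids=[-] asks=[-]
After op 3 [order #3] limit_buy(price=99, qty=10): fills=none; bids=[#3:10@99] asks=[-]
After op 4 [order #4] market_buy(qty=4): fills=none; bids=[#3:10@99] asks=[-]
After op 5 [order #5] limit_buy(price=95, qty=9): fills=none; bids=[#3:10@99 #5:9@95] asks=[-]
After op 6 [order #6] limit_sell(price=102, qty=1): fills=none; bids=[#3:10@99 #5:9@95] asks=[#6:1@102]
After op 7 [order #7] market_sell(qty=6): fills=#3x#7:6@99; bids=[#3:4@99 #5:9@95] asks=[#6:1@102]

Answer: 2@101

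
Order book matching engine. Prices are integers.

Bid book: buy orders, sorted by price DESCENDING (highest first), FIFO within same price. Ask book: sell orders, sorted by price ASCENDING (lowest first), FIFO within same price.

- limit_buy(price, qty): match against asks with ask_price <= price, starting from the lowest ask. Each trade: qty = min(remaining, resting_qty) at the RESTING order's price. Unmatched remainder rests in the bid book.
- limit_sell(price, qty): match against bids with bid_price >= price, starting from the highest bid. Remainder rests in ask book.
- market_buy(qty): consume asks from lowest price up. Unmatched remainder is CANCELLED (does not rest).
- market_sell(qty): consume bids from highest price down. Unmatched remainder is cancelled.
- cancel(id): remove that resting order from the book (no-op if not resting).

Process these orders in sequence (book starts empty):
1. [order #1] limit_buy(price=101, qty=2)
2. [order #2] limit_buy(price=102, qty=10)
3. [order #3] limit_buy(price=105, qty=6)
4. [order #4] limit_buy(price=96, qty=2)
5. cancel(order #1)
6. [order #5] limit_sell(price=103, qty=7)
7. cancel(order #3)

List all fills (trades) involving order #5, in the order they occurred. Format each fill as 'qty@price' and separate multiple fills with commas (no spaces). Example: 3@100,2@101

After op 1 [order #1] limit_buy(price=101, qty=2): fills=none; bids=[#1:2@101] asks=[-]
After op 2 [order #2] limit_buy(price=102, qty=10): fills=none; bids=[#2:10@102 #1:2@101] asks=[-]
After op 3 [order #3] limit_buy(price=105, qty=6): fills=none; bids=[#3:6@105 #2:10@102 #1:2@101] asks=[-]
After op 4 [order #4] limit_buy(price=96, qty=2): fills=none; bids=[#3:6@105 #2:10@102 #1:2@101 #4:2@96] asks=[-]
After op 5 cancel(order #1): fills=none; bids=[#3:6@105 #2:10@102 #4:2@96] asks=[-]
After op 6 [order #5] limit_sell(price=103, qty=7): fills=#3x#5:6@105; bids=[#2:10@102 #4:2@96] asks=[#5:1@103]
After op 7 cancel(order #3): fills=none; bids=[#2:10@102 #4:2@96] asks=[#5:1@103]

Answer: 6@105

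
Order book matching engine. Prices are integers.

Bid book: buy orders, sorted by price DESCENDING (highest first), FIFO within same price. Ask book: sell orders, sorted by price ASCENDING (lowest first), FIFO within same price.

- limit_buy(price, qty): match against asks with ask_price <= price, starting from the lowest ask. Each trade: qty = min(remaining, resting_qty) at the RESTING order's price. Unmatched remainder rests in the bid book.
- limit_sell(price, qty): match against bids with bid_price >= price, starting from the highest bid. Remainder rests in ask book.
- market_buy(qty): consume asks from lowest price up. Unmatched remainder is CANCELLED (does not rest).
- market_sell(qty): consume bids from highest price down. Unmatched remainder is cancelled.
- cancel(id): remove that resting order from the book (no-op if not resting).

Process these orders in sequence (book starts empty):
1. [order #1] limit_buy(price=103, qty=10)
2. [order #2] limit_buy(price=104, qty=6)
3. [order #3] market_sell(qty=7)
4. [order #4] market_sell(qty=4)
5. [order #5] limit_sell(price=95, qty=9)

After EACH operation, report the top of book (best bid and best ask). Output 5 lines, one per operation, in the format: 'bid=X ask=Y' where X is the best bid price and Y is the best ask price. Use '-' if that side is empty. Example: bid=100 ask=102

After op 1 [order #1] limit_buy(price=103, qty=10): fills=none; bids=[#1:10@103] asks=[-]
After op 2 [order #2] limit_buy(price=104, qty=6): fills=none; bids=[#2:6@104 #1:10@103] asks=[-]
After op 3 [order #3] market_sell(qty=7): fills=#2x#3:6@104 #1x#3:1@103; bids=[#1:9@103] asks=[-]
After op 4 [order #4] market_sell(qty=4): fills=#1x#4:4@103; bids=[#1:5@103] asks=[-]
After op 5 [order #5] limit_sell(price=95, qty=9): fills=#1x#5:5@103; bids=[-] asks=[#5:4@95]

Answer: bid=103 ask=-
bid=104 ask=-
bid=103 ask=-
bid=103 ask=-
bid=- ask=95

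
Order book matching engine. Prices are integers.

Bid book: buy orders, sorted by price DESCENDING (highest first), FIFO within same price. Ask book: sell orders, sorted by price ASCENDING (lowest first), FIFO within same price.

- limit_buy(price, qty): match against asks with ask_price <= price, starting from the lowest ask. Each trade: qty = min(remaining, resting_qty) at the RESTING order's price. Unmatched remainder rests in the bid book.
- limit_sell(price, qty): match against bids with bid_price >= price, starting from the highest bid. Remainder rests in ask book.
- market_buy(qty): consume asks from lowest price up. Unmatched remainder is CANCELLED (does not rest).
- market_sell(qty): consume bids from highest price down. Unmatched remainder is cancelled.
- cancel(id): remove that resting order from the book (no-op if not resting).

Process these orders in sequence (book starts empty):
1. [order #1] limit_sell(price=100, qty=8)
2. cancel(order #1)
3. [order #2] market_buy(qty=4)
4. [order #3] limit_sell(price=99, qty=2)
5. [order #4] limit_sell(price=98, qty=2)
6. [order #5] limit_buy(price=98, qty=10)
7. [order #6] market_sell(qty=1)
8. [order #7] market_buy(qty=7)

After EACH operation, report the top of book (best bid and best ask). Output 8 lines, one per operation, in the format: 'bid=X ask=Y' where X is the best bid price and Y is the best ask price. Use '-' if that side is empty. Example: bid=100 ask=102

Answer: bid=- ask=100
bid=- ask=-
bid=- ask=-
bid=- ask=99
bid=- ask=98
bid=98 ask=99
bid=98 ask=99
bid=98 ask=-

Derivation:
After op 1 [order #1] limit_sell(price=100, qty=8): fills=none; bids=[-] asks=[#1:8@100]
After op 2 cancel(order #1): fills=none; bids=[-] asks=[-]
After op 3 [order #2] market_buy(qty=4): fills=none; bids=[-] asks=[-]
After op 4 [order #3] limit_sell(price=99, qty=2): fills=none; bids=[-] asks=[#3:2@99]
After op 5 [order #4] limit_sell(price=98, qty=2): fills=none; bids=[-] asks=[#4:2@98 #3:2@99]
After op 6 [order #5] limit_buy(price=98, qty=10): fills=#5x#4:2@98; bids=[#5:8@98] asks=[#3:2@99]
After op 7 [order #6] market_sell(qty=1): fills=#5x#6:1@98; bids=[#5:7@98] asks=[#3:2@99]
After op 8 [order #7] market_buy(qty=7): fills=#7x#3:2@99; bids=[#5:7@98] asks=[-]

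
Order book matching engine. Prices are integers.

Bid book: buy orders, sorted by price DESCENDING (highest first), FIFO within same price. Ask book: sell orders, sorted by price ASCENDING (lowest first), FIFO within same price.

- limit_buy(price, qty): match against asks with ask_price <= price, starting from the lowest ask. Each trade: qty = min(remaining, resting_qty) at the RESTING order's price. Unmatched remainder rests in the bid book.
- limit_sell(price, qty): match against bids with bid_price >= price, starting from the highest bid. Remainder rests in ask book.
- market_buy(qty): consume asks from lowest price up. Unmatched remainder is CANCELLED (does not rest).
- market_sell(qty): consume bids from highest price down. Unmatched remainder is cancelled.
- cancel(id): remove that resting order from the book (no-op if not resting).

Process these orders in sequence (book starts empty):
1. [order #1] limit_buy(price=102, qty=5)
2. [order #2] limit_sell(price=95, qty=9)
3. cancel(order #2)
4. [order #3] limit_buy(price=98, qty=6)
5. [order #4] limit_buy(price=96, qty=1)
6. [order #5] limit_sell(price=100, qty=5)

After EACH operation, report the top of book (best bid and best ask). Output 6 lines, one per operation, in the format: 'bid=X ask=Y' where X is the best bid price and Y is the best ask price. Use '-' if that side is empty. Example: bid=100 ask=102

After op 1 [order #1] limit_buy(price=102, qty=5): fills=none; bids=[#1:5@102] asks=[-]
After op 2 [order #2] limit_sell(price=95, qty=9): fills=#1x#2:5@102; bids=[-] asks=[#2:4@95]
After op 3 cancel(order #2): fills=none; bids=[-] asks=[-]
After op 4 [order #3] limit_buy(price=98, qty=6): fills=none; bids=[#3:6@98] asks=[-]
After op 5 [order #4] limit_buy(price=96, qty=1): fills=none; bids=[#3:6@98 #4:1@96] asks=[-]
After op 6 [order #5] limit_sell(price=100, qty=5): fills=none; bids=[#3:6@98 #4:1@96] asks=[#5:5@100]

Answer: bid=102 ask=-
bid=- ask=95
bid=- ask=-
bid=98 ask=-
bid=98 ask=-
bid=98 ask=100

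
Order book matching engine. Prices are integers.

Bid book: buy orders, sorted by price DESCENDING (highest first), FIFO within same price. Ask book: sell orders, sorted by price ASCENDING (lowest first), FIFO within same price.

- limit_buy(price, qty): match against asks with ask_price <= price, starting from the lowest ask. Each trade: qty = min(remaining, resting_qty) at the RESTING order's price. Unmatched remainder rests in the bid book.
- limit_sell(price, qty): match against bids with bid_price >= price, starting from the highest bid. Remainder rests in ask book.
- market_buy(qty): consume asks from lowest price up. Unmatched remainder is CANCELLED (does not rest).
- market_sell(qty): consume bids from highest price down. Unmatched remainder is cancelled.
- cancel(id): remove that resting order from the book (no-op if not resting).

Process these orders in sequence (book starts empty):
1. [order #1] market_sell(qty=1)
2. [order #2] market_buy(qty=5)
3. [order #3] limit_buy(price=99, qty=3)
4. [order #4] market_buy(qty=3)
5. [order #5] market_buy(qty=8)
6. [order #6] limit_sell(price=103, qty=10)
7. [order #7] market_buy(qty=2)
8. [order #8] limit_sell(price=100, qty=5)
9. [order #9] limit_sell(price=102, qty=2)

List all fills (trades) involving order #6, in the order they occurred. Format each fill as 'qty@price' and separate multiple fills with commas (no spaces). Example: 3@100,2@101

After op 1 [order #1] market_sell(qty=1): fills=none; bids=[-] asks=[-]
After op 2 [order #2] market_buy(qty=5): fills=none; bids=[-] asks=[-]
After op 3 [order #3] limit_buy(price=99, qty=3): fills=none; bids=[#3:3@99] asks=[-]
After op 4 [order #4] market_buy(qty=3): fills=none; bids=[#3:3@99] asks=[-]
After op 5 [order #5] market_buy(qty=8): fills=none; bids=[#3:3@99] asks=[-]
After op 6 [order #6] limit_sell(price=103, qty=10): fills=none; bids=[#3:3@99] asks=[#6:10@103]
After op 7 [order #7] market_buy(qty=2): fills=#7x#6:2@103; bids=[#3:3@99] asks=[#6:8@103]
After op 8 [order #8] limit_sell(price=100, qty=5): fills=none; bids=[#3:3@99] asks=[#8:5@100 #6:8@103]
After op 9 [order #9] limit_sell(price=102, qty=2): fills=none; bids=[#3:3@99] asks=[#8:5@100 #9:2@102 #6:8@103]

Answer: 2@103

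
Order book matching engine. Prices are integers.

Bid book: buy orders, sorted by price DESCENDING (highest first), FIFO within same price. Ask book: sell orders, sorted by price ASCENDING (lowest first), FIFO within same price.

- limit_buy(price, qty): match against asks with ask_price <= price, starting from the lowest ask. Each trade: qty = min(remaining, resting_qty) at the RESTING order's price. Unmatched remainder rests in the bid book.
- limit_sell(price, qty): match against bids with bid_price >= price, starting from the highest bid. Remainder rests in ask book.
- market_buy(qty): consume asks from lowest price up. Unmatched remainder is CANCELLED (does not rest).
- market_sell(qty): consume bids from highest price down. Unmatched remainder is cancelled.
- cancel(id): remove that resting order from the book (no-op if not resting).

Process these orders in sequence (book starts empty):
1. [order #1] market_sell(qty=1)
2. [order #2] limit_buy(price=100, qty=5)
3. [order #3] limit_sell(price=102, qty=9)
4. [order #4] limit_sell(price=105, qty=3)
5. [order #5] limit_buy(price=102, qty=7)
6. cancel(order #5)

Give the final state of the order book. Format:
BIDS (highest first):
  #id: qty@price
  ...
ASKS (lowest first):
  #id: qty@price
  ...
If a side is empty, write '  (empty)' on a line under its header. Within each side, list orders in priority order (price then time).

Answer: BIDS (highest first):
  #2: 5@100
ASKS (lowest first):
  #3: 2@102
  #4: 3@105

Derivation:
After op 1 [order #1] market_sell(qty=1): fills=none; bids=[-] asks=[-]
After op 2 [order #2] limit_buy(price=100, qty=5): fills=none; bids=[#2:5@100] asks=[-]
After op 3 [order #3] limit_sell(price=102, qty=9): fills=none; bids=[#2:5@100] asks=[#3:9@102]
After op 4 [order #4] limit_sell(price=105, qty=3): fills=none; bids=[#2:5@100] asks=[#3:9@102 #4:3@105]
After op 5 [order #5] limit_buy(price=102, qty=7): fills=#5x#3:7@102; bids=[#2:5@100] asks=[#3:2@102 #4:3@105]
After op 6 cancel(order #5): fills=none; bids=[#2:5@100] asks=[#3:2@102 #4:3@105]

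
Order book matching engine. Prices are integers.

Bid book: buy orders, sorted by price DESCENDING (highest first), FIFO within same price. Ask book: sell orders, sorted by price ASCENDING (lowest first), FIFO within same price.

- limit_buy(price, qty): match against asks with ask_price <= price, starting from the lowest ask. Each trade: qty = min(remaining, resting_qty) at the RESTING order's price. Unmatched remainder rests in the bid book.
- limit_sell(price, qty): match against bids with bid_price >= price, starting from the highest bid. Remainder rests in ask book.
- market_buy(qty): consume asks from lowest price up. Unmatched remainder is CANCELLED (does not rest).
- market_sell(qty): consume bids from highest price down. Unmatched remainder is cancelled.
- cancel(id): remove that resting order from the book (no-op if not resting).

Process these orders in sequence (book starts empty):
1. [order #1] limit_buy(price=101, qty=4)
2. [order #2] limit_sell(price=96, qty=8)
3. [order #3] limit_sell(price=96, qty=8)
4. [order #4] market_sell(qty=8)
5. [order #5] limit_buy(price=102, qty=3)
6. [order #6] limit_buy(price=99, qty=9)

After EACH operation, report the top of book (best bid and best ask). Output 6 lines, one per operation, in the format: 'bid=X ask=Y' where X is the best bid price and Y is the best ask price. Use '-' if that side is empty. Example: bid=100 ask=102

After op 1 [order #1] limit_buy(price=101, qty=4): fills=none; bids=[#1:4@101] asks=[-]
After op 2 [order #2] limit_sell(price=96, qty=8): fills=#1x#2:4@101; bids=[-] asks=[#2:4@96]
After op 3 [order #3] limit_sell(price=96, qty=8): fills=none; bids=[-] asks=[#2:4@96 #3:8@96]
After op 4 [order #4] market_sell(qty=8): fills=none; bids=[-] asks=[#2:4@96 #3:8@96]
After op 5 [order #5] limit_buy(price=102, qty=3): fills=#5x#2:3@96; bids=[-] asks=[#2:1@96 #3:8@96]
After op 6 [order #6] limit_buy(price=99, qty=9): fills=#6x#2:1@96 #6x#3:8@96; bids=[-] asks=[-]

Answer: bid=101 ask=-
bid=- ask=96
bid=- ask=96
bid=- ask=96
bid=- ask=96
bid=- ask=-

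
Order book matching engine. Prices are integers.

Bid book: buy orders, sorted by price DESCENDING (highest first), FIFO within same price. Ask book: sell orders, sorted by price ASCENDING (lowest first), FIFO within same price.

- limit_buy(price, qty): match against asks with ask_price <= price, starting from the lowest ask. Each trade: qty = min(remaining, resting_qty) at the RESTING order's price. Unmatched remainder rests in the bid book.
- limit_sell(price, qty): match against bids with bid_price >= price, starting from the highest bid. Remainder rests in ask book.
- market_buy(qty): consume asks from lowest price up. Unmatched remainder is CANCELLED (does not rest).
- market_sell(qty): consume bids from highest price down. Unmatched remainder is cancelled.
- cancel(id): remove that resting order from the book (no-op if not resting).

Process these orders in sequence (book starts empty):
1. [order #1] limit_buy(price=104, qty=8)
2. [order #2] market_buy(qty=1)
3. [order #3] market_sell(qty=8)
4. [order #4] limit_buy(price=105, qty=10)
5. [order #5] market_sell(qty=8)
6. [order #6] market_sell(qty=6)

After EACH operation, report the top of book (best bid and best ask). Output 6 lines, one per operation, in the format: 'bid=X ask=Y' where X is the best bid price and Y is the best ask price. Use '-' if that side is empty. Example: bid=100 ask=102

Answer: bid=104 ask=-
bid=104 ask=-
bid=- ask=-
bid=105 ask=-
bid=105 ask=-
bid=- ask=-

Derivation:
After op 1 [order #1] limit_buy(price=104, qty=8): fills=none; bids=[#1:8@104] asks=[-]
After op 2 [order #2] market_buy(qty=1): fills=none; bids=[#1:8@104] asks=[-]
After op 3 [order #3] market_sell(qty=8): fills=#1x#3:8@104; bids=[-] asks=[-]
After op 4 [order #4] limit_buy(price=105, qty=10): fills=none; bids=[#4:10@105] asks=[-]
After op 5 [order #5] market_sell(qty=8): fills=#4x#5:8@105; bids=[#4:2@105] asks=[-]
After op 6 [order #6] market_sell(qty=6): fills=#4x#6:2@105; bids=[-] asks=[-]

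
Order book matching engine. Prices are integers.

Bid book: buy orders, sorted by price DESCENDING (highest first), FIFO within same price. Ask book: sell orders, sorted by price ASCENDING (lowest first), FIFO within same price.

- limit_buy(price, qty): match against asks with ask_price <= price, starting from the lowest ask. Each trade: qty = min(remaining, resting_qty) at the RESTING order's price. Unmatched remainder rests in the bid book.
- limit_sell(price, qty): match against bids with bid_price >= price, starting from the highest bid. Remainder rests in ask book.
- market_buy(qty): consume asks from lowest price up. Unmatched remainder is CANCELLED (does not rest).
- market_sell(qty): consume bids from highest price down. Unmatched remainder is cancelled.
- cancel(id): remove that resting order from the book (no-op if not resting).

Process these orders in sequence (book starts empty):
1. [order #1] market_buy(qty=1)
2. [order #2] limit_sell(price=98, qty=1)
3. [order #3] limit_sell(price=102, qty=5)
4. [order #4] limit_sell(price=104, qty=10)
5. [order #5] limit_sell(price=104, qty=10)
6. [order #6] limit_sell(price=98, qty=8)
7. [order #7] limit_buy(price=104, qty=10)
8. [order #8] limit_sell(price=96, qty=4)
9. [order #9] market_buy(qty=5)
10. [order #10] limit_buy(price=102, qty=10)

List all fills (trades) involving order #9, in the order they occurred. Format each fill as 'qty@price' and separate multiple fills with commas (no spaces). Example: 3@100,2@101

Answer: 4@96,1@102

Derivation:
After op 1 [order #1] market_buy(qty=1): fills=none; bids=[-] asks=[-]
After op 2 [order #2] limit_sell(price=98, qty=1): fills=none; bids=[-] asks=[#2:1@98]
After op 3 [order #3] limit_sell(price=102, qty=5): fills=none; bids=[-] asks=[#2:1@98 #3:5@102]
After op 4 [order #4] limit_sell(price=104, qty=10): fills=none; bids=[-] asks=[#2:1@98 #3:5@102 #4:10@104]
After op 5 [order #5] limit_sell(price=104, qty=10): fills=none; bids=[-] asks=[#2:1@98 #3:5@102 #4:10@104 #5:10@104]
After op 6 [order #6] limit_sell(price=98, qty=8): fills=none; bids=[-] asks=[#2:1@98 #6:8@98 #3:5@102 #4:10@104 #5:10@104]
After op 7 [order #7] limit_buy(price=104, qty=10): fills=#7x#2:1@98 #7x#6:8@98 #7x#3:1@102; bids=[-] asks=[#3:4@102 #4:10@104 #5:10@104]
After op 8 [order #8] limit_sell(price=96, qty=4): fills=none; bids=[-] asks=[#8:4@96 #3:4@102 #4:10@104 #5:10@104]
After op 9 [order #9] market_buy(qty=5): fills=#9x#8:4@96 #9x#3:1@102; bids=[-] asks=[#3:3@102 #4:10@104 #5:10@104]
After op 10 [order #10] limit_buy(price=102, qty=10): fills=#10x#3:3@102; bids=[#10:7@102] asks=[#4:10@104 #5:10@104]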